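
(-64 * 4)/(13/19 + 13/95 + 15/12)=-97280/787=-123.61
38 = 38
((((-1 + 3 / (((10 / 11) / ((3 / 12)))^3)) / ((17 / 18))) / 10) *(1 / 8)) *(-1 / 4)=540063 / 174080000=0.00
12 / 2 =6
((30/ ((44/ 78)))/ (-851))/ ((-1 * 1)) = 585/ 9361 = 0.06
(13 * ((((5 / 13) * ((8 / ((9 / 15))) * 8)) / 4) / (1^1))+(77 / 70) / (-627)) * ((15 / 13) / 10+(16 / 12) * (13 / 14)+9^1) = 20458207 / 14820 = 1380.45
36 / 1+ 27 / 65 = 2367 / 65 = 36.42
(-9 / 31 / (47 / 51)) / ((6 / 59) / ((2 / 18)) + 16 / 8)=-27081 / 250604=-0.11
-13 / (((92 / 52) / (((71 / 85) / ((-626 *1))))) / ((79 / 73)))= 947921 / 89339590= 0.01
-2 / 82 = -1 / 41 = -0.02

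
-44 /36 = -11 /9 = -1.22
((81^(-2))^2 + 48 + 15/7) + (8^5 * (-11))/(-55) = 9949431671486/1506635235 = 6603.74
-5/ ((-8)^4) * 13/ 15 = -13/ 12288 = -0.00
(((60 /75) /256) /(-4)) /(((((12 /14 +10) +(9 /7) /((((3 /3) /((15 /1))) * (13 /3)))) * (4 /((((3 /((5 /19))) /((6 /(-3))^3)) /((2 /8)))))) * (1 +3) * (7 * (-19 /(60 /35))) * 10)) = -117 /4992512000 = -0.00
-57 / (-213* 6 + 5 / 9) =513 / 11497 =0.04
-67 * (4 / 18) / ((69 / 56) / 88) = -660352 / 621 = -1063.37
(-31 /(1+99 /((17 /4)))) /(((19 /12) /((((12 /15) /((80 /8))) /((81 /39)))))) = -54808 /1765575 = -0.03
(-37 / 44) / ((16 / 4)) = -37 / 176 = -0.21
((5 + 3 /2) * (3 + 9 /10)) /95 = 507 /1900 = 0.27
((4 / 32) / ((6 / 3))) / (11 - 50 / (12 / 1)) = 3 / 328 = 0.01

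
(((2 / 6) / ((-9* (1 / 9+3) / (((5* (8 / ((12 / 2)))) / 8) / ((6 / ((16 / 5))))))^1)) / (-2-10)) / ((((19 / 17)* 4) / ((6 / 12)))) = 17 / 344736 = 0.00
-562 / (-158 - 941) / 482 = 281 / 264859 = 0.00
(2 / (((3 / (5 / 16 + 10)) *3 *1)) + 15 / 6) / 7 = 115 / 168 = 0.68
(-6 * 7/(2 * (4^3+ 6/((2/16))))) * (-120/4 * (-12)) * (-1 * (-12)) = -810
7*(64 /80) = 28 /5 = 5.60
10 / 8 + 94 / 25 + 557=56201 / 100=562.01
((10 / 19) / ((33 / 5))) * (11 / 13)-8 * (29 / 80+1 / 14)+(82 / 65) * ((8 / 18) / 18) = -4723577 / 1400490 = -3.37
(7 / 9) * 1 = 7 / 9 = 0.78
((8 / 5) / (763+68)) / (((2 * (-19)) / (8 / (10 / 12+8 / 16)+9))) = -0.00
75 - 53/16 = 1147/16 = 71.69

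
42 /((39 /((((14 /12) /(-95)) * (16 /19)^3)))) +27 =685939361 /25412595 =26.99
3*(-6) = -18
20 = 20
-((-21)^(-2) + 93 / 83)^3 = -1.42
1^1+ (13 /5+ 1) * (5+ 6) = 203 /5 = 40.60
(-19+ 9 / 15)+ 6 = -12.40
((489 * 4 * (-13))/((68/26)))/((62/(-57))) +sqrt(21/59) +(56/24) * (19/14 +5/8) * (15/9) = sqrt(1239)/59 +113150383/12648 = 8946.71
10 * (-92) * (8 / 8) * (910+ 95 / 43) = -36087000 / 43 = -839232.56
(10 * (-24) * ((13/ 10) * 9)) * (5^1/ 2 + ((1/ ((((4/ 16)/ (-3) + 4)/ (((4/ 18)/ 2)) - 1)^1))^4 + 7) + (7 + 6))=-22256758026828/ 352275361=-63180.00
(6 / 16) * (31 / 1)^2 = 2883 / 8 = 360.38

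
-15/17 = -0.88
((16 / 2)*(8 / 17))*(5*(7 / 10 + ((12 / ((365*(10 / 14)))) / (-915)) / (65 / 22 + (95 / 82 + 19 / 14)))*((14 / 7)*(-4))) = -6890246564096 / 65365920975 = -105.41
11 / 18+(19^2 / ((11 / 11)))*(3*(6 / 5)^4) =25271099 / 11250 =2246.32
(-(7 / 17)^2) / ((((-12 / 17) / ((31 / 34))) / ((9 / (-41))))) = -4557 / 94792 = -0.05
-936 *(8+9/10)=-41652/5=-8330.40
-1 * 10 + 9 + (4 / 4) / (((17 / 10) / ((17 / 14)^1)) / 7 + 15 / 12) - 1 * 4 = -125 / 29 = -4.31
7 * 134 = 938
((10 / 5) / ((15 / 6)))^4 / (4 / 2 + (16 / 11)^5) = 20614528 / 428336875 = 0.05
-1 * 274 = -274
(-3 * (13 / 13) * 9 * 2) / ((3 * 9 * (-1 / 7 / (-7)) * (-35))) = 14 / 5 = 2.80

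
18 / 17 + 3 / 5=141 / 85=1.66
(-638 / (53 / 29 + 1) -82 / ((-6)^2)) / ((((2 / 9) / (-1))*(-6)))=-168199 / 984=-170.93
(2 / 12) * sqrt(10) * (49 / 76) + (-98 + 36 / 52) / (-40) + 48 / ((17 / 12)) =49 * sqrt(10) / 456 + 64205 / 1768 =36.65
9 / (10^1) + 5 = 59 / 10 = 5.90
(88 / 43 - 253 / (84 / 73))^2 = 619014900625 / 13046544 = 47446.66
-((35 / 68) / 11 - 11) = 8193 / 748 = 10.95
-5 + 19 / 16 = -61 / 16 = -3.81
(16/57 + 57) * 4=13060/57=229.12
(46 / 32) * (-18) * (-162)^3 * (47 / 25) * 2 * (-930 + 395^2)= 320760623118582 / 5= 64152124623716.40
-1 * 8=-8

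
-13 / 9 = -1.44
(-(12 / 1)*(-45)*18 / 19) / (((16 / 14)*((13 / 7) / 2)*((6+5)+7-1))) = 119070 / 4199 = 28.36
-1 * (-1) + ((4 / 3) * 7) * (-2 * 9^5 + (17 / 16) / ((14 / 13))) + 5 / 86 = -1137509341 / 1032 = -1102237.73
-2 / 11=-0.18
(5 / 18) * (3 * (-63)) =-105 / 2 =-52.50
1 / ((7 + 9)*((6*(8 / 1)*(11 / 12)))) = 1 / 704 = 0.00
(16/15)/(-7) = -16/105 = -0.15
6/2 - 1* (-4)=7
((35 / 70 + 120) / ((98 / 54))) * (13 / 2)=84591 / 196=431.59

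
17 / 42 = 0.40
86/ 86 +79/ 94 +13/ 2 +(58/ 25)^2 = 403108/ 29375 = 13.72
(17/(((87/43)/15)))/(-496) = -0.25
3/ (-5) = -3/ 5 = -0.60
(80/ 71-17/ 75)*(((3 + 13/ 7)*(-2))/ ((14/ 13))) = -2118506/ 260925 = -8.12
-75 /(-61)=75 /61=1.23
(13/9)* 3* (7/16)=91/48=1.90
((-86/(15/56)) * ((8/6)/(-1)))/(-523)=-19264/23535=-0.82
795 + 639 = 1434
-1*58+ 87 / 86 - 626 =-58737 / 86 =-682.99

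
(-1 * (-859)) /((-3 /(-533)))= 152615.67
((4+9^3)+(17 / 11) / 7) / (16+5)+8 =69394 / 1617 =42.92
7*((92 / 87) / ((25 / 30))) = 1288 / 145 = 8.88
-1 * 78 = -78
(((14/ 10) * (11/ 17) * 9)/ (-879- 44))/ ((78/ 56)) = -6468/ 1019915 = -0.01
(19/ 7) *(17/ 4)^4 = 1586899/ 1792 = 885.55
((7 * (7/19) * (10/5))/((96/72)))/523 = 147/19874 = 0.01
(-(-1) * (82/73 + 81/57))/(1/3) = 10587/1387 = 7.63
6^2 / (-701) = -36 / 701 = -0.05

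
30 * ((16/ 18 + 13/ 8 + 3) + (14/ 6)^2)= 1315/ 4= 328.75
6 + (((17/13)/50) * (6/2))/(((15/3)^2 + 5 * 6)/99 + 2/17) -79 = -72.88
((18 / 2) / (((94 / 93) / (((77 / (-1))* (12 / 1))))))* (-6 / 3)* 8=131640.51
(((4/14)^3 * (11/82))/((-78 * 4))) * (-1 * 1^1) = 11/1096914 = 0.00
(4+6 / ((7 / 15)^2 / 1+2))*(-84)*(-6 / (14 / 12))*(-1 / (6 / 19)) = -4577328 / 499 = -9173.00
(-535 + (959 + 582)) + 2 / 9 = 9056 / 9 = 1006.22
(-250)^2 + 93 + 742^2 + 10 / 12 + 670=3682967 / 6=613827.83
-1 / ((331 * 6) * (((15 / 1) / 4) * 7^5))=-2 / 250340265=-0.00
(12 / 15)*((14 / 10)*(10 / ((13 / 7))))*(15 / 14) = 84 / 13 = 6.46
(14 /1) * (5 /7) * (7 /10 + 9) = 97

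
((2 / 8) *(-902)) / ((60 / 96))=-1804 / 5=-360.80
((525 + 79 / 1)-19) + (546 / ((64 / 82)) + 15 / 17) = 349641 / 272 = 1285.44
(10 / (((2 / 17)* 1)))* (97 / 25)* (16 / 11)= 26384 / 55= 479.71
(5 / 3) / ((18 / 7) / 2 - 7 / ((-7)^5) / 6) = 24010 / 18523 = 1.30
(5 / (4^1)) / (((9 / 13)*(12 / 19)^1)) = 1235 / 432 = 2.86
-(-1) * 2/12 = 1/6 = 0.17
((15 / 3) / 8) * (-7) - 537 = -4331 / 8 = -541.38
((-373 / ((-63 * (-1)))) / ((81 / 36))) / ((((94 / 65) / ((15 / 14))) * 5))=-0.39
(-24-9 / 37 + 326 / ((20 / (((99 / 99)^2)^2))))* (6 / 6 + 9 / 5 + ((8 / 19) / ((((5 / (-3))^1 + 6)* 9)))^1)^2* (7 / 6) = -557792642477 / 7618498875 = -73.22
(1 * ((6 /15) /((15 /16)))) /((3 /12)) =128 /75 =1.71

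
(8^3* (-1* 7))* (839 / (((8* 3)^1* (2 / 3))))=-187936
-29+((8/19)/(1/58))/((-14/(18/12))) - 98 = -17239/133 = -129.62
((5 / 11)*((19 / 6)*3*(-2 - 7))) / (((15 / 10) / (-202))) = 57570 / 11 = 5233.64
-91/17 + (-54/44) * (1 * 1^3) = -2461/374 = -6.58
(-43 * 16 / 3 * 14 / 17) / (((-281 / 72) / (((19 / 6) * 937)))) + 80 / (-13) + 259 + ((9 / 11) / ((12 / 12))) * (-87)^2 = 102488803922 / 683111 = 150032.43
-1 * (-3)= 3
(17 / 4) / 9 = 17 / 36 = 0.47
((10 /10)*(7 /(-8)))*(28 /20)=-49 /40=-1.22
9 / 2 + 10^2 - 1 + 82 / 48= 2525 / 24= 105.21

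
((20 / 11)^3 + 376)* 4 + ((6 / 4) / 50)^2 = 20338251979 / 13310000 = 1528.04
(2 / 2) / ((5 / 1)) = 1 / 5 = 0.20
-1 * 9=-9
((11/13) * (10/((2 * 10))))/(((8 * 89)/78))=33/712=0.05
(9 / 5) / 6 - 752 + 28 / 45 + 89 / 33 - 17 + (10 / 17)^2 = -218884103 / 286110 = -765.03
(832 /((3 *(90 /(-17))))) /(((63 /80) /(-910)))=14709760 /243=60533.99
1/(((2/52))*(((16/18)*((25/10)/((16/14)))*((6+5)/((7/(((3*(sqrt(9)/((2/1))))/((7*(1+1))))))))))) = 1456/55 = 26.47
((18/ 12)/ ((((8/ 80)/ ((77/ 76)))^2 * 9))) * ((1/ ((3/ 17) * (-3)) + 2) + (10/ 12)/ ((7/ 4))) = 783475/ 77976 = 10.05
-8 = -8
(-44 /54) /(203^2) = -22 /1112643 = -0.00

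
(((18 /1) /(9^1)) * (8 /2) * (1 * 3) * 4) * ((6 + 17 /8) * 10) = 7800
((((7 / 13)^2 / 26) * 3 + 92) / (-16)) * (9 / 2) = -3639555 / 140608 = -25.88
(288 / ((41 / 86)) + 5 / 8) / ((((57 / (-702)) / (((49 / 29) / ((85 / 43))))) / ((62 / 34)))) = -1515800711061 / 130575980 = -11608.57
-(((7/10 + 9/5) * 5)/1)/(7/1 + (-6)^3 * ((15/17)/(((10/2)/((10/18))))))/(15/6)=85/241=0.35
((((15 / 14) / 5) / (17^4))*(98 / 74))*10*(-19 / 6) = -665 / 6180554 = -0.00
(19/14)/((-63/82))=-779/441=-1.77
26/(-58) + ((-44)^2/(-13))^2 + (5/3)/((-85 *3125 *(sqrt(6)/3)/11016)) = 108692587/4901-108 *sqrt(6)/3125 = 22177.55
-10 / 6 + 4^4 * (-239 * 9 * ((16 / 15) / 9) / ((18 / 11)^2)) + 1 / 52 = -1539982997 / 63180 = -24374.53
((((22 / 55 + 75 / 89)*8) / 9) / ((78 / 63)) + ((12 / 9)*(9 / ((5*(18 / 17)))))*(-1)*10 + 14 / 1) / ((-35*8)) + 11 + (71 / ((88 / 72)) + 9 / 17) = 69.65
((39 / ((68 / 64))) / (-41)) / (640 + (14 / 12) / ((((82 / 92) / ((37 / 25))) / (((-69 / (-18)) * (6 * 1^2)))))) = -46800 / 35785187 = -0.00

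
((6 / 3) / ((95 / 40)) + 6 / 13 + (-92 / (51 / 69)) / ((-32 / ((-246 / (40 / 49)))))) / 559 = -786630061 / 375558560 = -2.09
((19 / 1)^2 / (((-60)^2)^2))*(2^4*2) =361 / 405000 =0.00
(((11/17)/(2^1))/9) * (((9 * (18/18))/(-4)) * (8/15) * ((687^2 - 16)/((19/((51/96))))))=-5191483/9120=-569.24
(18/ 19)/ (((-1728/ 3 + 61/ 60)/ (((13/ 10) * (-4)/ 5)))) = 5616/ 3277405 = 0.00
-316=-316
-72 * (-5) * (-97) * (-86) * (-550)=-1651716000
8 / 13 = 0.62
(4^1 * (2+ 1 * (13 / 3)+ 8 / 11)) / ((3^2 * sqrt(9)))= 932 / 891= 1.05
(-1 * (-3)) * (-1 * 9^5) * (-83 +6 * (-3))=17891847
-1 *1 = -1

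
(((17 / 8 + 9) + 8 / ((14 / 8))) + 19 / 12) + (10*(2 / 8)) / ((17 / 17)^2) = 3323 / 168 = 19.78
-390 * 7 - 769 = -3499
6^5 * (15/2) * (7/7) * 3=174960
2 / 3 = 0.67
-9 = -9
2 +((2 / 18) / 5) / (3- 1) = 181 / 90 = 2.01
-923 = -923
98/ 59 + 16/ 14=1158/ 413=2.80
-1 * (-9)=9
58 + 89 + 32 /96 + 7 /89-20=127.41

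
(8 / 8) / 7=1 / 7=0.14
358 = 358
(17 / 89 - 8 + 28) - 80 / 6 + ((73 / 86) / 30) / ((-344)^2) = 186338972257 / 27172312320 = 6.86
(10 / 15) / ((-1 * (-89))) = 2 / 267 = 0.01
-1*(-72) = 72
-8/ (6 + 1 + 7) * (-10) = 40/ 7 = 5.71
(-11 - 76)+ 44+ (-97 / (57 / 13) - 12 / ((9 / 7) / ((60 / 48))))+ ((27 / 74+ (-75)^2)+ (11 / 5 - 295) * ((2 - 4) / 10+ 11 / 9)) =553535387 / 105450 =5249.27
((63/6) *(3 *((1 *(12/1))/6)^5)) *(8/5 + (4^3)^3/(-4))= -330293376/5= -66058675.20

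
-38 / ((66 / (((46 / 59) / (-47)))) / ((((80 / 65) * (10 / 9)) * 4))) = 559360 / 10706553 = 0.05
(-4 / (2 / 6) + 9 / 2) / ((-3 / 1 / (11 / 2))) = 55 / 4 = 13.75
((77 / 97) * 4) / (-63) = -44 / 873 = -0.05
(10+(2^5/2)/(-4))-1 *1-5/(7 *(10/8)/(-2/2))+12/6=53/7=7.57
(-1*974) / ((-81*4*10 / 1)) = 487 / 1620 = 0.30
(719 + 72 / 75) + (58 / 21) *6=128893 / 175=736.53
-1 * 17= -17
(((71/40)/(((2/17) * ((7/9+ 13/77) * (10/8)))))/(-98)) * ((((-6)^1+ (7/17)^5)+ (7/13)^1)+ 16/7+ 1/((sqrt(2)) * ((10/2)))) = 718380029961/1745054365600 - 119493 * sqrt(2)/9184000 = 0.39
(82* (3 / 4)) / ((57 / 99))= 4059 / 38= 106.82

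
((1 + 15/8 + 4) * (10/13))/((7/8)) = 550/91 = 6.04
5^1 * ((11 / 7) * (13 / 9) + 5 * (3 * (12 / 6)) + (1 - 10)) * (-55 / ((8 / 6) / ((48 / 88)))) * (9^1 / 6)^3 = -494775 / 56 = -8835.27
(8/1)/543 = 8/543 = 0.01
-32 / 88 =-4 / 11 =-0.36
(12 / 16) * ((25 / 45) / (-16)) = -5 / 192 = -0.03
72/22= 36/11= 3.27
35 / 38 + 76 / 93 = 6143 / 3534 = 1.74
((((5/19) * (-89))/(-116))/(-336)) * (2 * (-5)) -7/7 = -368047/370272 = -0.99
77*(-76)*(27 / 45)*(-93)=1632708 / 5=326541.60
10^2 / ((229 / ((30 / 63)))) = 1000 / 4809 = 0.21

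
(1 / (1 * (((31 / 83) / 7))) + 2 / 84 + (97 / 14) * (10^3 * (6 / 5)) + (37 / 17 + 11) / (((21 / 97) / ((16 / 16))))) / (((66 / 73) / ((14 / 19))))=1506970609 / 220286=6840.97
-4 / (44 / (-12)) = 12 / 11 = 1.09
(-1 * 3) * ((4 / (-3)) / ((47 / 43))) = 172 / 47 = 3.66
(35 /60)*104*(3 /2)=91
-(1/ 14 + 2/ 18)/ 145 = -23/ 18270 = -0.00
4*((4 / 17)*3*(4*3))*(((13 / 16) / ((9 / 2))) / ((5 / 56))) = 5824 / 85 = 68.52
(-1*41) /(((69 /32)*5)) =-3.80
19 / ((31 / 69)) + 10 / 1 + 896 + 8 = 29645 / 31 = 956.29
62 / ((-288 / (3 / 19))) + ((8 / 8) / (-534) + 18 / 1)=17.96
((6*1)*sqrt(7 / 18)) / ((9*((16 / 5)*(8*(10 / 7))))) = 7*sqrt(14) / 2304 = 0.01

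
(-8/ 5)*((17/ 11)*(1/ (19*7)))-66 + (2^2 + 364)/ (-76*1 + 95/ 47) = -95034418/ 1338645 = -70.99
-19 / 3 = -6.33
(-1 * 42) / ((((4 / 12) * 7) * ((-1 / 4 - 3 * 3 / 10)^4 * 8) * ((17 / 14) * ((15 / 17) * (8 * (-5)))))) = 8400 / 279841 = 0.03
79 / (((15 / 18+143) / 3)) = 1422 / 863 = 1.65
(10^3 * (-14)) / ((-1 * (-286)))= -48.95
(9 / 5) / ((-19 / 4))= -36 / 95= -0.38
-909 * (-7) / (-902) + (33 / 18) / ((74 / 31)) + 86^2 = 1479745829 / 200244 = 7389.71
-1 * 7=-7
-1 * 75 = -75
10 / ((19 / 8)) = 80 / 19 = 4.21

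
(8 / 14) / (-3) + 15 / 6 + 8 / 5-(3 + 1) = -19 / 210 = -0.09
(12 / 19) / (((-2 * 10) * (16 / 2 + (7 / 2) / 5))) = -2 / 551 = -0.00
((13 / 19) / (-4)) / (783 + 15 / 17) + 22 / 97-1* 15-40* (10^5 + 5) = -392978187183845 / 98239272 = -4000214.77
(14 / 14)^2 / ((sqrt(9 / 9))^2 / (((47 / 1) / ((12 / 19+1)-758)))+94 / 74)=-33041 / 489756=-0.07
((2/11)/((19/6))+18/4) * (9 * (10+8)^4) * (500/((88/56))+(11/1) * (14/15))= 3251303130096/2299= 1414224936.97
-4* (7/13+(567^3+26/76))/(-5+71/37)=1110597258403/4693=236649746.09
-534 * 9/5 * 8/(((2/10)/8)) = -307584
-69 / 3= -23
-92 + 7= -85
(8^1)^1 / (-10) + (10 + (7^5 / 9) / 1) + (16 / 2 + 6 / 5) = 84863 / 45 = 1885.84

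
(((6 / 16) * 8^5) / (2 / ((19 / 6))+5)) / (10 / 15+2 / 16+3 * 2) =5603328 / 17441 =321.27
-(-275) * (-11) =-3025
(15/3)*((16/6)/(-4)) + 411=1223/3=407.67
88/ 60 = 22/ 15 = 1.47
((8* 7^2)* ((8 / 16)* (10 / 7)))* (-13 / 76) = -910 / 19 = -47.89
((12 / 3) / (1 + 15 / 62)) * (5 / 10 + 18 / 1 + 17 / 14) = 34224 / 539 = 63.50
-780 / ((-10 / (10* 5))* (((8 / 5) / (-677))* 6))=-1100125 / 4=-275031.25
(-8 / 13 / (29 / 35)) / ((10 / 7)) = -196 / 377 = -0.52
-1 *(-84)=84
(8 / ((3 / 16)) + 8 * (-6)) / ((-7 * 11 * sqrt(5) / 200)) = 640 * sqrt(5) / 231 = 6.20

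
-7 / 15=-0.47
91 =91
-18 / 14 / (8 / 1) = -9 / 56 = -0.16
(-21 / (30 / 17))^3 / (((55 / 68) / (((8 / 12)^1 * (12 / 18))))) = -57295406 / 61875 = -925.99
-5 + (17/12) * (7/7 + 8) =7.75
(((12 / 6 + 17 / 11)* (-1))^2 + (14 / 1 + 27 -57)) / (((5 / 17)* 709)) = -1411 / 85789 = -0.02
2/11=0.18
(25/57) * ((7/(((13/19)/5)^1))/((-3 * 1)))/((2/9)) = -875/26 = -33.65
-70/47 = -1.49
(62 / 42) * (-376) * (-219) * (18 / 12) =1276332 / 7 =182333.14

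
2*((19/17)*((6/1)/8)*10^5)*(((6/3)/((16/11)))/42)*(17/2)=653125/14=46651.79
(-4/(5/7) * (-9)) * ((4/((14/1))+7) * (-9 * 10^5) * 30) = -9914400000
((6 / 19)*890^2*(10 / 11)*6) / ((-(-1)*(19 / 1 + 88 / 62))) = 66818.11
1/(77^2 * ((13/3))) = 3/77077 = 0.00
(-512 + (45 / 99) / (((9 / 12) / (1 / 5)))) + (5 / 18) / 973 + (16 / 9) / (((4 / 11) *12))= -511.47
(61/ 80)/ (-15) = -61/ 1200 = -0.05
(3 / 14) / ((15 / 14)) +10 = 10.20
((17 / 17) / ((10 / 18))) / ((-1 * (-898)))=9 / 4490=0.00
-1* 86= -86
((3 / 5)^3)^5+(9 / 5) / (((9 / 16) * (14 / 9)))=2.06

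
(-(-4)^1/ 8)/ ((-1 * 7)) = -1/ 14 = -0.07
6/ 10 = 3/ 5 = 0.60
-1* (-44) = 44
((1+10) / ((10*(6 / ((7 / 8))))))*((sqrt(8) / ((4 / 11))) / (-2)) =-847*sqrt(2) / 1920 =-0.62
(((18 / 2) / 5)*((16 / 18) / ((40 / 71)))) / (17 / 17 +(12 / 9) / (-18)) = 1917 / 625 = 3.07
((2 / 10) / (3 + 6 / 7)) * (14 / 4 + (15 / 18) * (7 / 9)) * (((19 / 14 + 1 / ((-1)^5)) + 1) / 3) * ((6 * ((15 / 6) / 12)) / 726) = 133 / 793881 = 0.00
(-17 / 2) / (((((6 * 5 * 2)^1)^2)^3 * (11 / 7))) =-119 / 1026432000000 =-0.00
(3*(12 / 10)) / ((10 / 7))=63 / 25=2.52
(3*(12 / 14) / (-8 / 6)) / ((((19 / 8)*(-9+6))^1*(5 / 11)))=396 / 665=0.60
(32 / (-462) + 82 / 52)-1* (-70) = 429475 / 6006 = 71.51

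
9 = 9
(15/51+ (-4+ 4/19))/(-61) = 1129/19703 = 0.06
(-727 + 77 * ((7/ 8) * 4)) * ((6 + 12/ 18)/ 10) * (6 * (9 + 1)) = -18300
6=6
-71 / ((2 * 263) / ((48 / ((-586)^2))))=-426 / 22578287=-0.00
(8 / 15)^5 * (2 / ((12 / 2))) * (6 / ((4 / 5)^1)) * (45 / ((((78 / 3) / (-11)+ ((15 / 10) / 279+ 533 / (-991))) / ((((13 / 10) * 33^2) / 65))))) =-669936041984 / 18350290625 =-36.51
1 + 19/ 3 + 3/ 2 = 53/ 6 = 8.83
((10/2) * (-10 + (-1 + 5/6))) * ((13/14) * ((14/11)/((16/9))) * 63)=-749385/352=-2128.93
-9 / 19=-0.47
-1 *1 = -1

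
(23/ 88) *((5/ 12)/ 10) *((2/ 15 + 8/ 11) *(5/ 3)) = 1633/ 104544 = 0.02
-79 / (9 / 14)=-1106 / 9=-122.89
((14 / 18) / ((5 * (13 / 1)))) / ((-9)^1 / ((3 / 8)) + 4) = -0.00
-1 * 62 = -62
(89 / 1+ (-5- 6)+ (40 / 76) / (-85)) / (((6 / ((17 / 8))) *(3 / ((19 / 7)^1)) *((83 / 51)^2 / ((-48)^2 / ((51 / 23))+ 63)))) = 1002940755 / 96446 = 10398.99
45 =45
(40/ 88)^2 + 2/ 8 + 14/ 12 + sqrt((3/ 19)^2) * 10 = 88343/ 27588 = 3.20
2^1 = 2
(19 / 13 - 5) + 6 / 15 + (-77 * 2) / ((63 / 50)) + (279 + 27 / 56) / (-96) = -134470057 / 1048320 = -128.27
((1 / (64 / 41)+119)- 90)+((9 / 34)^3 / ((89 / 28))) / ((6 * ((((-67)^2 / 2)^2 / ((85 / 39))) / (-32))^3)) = 3035184018874456536857763934661 / 102399460837092893187036544832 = 29.64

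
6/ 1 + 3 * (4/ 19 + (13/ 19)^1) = 165/ 19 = 8.68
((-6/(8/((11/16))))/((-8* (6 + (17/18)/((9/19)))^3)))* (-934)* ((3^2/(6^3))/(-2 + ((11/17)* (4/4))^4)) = 228013367080257/84729976754528000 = 0.00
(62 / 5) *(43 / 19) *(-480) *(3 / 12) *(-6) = 383904 / 19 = 20205.47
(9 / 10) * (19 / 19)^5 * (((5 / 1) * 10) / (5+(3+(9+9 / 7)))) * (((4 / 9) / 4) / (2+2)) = 35 / 512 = 0.07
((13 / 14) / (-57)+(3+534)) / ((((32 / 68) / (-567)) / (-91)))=17898559497 / 304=58876840.45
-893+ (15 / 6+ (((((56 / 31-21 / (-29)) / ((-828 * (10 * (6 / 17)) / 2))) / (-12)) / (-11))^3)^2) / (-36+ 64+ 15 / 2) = -1330873637638615444757790223949476116761672809340251981199 / 1490457558161798425467729358976826074896105823533006848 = -892.93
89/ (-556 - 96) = -89/ 652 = -0.14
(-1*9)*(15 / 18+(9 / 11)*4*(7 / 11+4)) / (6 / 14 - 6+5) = 244041 / 968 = 252.11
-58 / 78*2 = -58 / 39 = -1.49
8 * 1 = 8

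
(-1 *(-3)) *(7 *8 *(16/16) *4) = 672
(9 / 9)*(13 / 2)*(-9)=-117 / 2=-58.50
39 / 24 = 1.62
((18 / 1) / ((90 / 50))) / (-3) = -10 / 3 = -3.33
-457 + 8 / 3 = -1363 / 3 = -454.33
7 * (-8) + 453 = 397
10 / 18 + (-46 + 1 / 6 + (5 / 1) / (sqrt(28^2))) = -45.10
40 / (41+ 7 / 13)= 26 / 27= 0.96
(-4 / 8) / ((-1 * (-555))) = -1 / 1110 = -0.00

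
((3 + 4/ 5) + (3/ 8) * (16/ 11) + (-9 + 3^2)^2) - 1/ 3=662/ 165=4.01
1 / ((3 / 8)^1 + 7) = 8 / 59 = 0.14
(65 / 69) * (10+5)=325 / 23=14.13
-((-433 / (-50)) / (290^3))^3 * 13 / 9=-1055375581 / 16320539222852625000000000000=-0.00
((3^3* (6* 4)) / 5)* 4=2592 / 5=518.40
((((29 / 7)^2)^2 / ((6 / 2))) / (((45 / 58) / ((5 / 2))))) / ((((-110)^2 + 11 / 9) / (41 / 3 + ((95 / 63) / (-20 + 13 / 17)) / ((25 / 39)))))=0.35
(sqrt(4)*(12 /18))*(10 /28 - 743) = -20794 /21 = -990.19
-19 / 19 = -1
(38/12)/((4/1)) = 0.79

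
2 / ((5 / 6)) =12 / 5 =2.40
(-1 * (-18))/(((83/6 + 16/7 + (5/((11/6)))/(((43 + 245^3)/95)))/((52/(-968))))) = -6022175796/100390540063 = -0.06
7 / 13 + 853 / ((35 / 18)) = 199847 / 455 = 439.22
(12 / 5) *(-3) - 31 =-38.20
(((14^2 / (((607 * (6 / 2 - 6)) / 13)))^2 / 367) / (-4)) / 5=-1623076 / 6084935235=-0.00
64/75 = 0.85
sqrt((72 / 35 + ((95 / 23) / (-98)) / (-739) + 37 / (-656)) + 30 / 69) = sqrt(23183059156477355) / 97562780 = 1.56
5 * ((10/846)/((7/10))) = 250/2961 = 0.08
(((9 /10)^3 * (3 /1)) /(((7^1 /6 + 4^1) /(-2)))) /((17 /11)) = -0.55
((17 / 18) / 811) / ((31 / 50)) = 425 / 226269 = 0.00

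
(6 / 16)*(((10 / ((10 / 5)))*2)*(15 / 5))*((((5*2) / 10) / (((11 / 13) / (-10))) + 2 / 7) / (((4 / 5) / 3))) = -74925 / 154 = -486.53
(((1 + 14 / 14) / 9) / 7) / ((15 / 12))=8 / 315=0.03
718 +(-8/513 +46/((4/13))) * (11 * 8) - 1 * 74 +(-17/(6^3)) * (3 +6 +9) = 28311877/2052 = 13797.21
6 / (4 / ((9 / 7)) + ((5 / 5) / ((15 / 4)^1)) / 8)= 540 / 283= 1.91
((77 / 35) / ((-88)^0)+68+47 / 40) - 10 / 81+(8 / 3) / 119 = 71.27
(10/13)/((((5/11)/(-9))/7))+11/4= -5401/52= -103.87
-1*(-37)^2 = -1369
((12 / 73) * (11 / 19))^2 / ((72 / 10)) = 2420 / 1923769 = 0.00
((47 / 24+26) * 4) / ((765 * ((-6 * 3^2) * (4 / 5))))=-671 / 198288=-0.00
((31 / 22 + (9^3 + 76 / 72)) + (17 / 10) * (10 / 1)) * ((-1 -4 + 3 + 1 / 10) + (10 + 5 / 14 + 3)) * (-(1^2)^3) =-8575.27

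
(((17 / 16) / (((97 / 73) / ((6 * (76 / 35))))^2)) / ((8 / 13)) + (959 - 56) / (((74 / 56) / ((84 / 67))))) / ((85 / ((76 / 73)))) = 2220903241697682 / 177295564124875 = 12.53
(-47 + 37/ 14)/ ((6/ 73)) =-15111/ 28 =-539.68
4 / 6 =2 / 3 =0.67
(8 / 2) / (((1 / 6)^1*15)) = 8 / 5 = 1.60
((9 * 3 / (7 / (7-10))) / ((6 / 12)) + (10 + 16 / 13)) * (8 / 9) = -8672 / 819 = -10.59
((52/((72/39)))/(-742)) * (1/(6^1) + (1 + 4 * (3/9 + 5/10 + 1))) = -2873/8904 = -0.32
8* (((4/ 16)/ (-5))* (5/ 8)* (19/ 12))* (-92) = 437/ 12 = 36.42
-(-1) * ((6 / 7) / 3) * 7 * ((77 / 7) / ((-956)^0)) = 22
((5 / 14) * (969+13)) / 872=2455 / 6104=0.40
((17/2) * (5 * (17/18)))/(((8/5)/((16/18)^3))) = 115600/6561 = 17.62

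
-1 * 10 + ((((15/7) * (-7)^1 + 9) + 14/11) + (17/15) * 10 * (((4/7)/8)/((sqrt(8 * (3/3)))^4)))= -217541/14784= -14.71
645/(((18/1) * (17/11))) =2365/102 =23.19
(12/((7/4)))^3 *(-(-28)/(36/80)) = 983040/49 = 20062.04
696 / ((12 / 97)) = 5626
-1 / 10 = -0.10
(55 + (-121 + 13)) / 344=-53 / 344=-0.15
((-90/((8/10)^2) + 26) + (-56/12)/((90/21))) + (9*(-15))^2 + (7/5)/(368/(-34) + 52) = 18109.32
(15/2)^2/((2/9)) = 2025/8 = 253.12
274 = 274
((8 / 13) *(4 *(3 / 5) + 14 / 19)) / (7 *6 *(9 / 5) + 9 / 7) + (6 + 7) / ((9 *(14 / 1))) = 397907 / 3101826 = 0.13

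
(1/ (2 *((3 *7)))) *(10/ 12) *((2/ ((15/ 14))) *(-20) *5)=-100/ 27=-3.70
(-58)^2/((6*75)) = 7.48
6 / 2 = 3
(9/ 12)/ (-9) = -1/ 12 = -0.08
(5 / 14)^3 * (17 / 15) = 0.05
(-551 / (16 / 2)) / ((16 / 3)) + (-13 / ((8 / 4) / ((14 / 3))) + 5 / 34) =-281359 / 6528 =-43.10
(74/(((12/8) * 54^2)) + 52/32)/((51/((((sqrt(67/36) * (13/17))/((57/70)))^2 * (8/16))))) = 398462880725/15080960600208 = 0.03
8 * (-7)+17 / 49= -2727 / 49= -55.65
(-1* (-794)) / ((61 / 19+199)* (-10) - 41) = -15086 / 39199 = -0.38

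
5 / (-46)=-5 / 46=-0.11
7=7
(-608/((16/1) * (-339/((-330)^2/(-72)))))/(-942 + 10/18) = 172425/957449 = 0.18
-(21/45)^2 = -49/225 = -0.22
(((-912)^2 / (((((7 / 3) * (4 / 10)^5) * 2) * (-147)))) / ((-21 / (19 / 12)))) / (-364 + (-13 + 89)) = -21434375 / 691488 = -31.00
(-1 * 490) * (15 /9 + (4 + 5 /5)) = -9800 /3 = -3266.67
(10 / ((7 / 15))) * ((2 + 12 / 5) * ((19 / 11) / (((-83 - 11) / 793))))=-452010 / 329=-1373.89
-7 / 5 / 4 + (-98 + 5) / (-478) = -743 / 4780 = -0.16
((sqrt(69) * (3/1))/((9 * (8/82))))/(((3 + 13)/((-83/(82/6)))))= -83 * sqrt(69)/64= -10.77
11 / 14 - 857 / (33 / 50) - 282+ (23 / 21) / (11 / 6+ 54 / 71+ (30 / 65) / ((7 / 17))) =-105079717151 / 66531234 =-1579.40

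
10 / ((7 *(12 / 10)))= 25 / 21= 1.19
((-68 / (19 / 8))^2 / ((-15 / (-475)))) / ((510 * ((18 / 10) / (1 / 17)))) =2560 / 1539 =1.66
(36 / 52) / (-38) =-0.02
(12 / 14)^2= 36 / 49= 0.73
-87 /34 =-2.56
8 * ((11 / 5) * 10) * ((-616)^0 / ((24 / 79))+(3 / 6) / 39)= 22682 / 39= 581.59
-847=-847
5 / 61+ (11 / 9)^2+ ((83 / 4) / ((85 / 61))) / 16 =67372123 / 26879040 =2.51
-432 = -432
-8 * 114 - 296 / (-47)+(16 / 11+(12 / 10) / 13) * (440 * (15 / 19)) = -4276456 / 11609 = -368.37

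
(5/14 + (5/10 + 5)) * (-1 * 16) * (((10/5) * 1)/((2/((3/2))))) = -984/7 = -140.57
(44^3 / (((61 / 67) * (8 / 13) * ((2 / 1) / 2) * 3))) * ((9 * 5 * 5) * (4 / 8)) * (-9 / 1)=-51313322.95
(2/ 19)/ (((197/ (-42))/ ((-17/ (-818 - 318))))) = -357/ 1063012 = -0.00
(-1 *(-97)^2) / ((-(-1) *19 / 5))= -47045 / 19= -2476.05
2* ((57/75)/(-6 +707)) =38/17525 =0.00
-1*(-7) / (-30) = -7 / 30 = -0.23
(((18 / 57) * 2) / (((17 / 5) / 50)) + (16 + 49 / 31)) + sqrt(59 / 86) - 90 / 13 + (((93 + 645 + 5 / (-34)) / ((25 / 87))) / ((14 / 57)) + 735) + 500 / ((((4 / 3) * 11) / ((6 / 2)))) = sqrt(5074) / 86 + 11337571569791 / 1002301300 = 11312.37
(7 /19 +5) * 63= 6426 /19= 338.21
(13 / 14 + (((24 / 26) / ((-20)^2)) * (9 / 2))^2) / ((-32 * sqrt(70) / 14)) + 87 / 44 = 87 / 44 - 43945103 * sqrt(70) / 7571200000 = 1.93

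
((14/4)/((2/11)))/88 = 7/32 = 0.22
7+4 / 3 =25 / 3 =8.33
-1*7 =-7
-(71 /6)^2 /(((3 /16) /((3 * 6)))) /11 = -40328 /33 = -1222.06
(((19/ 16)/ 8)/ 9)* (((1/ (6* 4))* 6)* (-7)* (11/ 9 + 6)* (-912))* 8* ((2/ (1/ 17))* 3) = 2792335/ 18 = 155129.72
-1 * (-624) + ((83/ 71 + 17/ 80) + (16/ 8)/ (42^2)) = 1566508487/ 2504880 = 625.38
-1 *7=-7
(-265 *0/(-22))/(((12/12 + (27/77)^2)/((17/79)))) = 0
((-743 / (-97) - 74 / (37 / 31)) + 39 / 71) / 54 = -20581 / 20661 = -1.00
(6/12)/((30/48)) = 4/5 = 0.80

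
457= 457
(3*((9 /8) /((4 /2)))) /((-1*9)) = -3 /16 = -0.19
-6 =-6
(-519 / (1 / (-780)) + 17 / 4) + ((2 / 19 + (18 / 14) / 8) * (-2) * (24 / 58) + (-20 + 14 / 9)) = 56208065149 / 138852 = 404805.59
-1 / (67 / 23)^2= -529 / 4489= -0.12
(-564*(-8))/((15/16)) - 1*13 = 23999/5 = 4799.80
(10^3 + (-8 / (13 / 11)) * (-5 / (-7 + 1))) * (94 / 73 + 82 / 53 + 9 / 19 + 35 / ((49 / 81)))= 58122810280 / 955643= 60820.63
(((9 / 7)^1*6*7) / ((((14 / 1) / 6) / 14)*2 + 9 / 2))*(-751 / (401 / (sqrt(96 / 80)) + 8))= -22.43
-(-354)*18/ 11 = 6372/ 11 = 579.27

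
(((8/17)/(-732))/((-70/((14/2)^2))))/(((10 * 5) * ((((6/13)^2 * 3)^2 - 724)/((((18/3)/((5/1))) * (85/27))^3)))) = -57778903/86157992671875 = -0.00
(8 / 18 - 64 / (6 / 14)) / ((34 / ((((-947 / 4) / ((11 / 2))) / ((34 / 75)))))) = 7931125 / 19074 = 415.81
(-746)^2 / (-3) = -556516 / 3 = -185505.33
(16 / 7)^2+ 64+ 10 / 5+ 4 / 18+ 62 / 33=355702 / 4851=73.33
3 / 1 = 3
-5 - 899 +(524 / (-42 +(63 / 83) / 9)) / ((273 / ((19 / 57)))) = -2575811596 / 2849301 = -904.02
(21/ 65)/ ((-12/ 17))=-119/ 260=-0.46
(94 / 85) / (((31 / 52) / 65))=63544 / 527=120.58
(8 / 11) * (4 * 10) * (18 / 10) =576 / 11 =52.36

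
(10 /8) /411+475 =780905 /1644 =475.00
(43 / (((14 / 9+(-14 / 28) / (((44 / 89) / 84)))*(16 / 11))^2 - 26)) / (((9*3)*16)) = 1888689 / 278730125920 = 0.00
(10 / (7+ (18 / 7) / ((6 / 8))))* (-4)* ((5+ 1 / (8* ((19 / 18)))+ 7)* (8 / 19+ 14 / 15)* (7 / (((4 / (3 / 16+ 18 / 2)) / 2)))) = -426784953 / 210824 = -2024.37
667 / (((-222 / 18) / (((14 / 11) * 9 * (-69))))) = 17396694 / 407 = 42743.72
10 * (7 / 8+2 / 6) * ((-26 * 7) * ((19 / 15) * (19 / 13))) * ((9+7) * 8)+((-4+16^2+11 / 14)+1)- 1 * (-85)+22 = -65616109 / 126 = -520762.77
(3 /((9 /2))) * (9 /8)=3 /4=0.75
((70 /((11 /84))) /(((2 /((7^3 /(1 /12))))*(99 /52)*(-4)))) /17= -17479280 /2057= -8497.46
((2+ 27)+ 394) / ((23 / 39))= 16497 / 23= 717.26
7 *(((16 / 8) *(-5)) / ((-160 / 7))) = 49 / 16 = 3.06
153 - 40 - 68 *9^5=-4015219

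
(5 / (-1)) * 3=-15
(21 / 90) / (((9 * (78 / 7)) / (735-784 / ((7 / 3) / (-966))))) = 756.90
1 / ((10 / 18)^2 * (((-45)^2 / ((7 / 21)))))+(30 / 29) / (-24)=-9259 / 217500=-0.04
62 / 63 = 0.98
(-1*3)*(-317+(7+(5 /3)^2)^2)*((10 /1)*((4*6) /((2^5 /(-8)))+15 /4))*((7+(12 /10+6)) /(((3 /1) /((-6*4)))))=5092972 /3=1697657.33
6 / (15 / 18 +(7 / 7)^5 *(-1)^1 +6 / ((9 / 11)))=36 / 43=0.84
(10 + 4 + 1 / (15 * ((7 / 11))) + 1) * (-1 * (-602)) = 9093.07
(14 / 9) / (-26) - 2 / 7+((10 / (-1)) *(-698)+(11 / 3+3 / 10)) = 57195857 / 8190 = 6983.62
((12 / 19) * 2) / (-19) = -24 / 361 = -0.07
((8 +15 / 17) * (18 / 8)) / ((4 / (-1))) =-1359 / 272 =-5.00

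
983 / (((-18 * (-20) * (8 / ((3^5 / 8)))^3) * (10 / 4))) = 1567219509 / 26214400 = 59.78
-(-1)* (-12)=-12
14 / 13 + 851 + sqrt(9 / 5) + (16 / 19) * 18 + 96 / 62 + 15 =3 * sqrt(5) / 5 + 6767128 / 7657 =885.12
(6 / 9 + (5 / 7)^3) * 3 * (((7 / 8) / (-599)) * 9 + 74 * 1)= 228.86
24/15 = 8/5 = 1.60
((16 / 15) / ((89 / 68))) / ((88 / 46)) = 0.43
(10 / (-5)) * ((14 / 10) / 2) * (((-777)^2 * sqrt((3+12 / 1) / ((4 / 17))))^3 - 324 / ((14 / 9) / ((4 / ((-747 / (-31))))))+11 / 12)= 46933 / 996 - 78558707388046647573 * sqrt(255) / 8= -156810244560931599283.13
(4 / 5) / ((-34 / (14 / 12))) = -7 / 255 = -0.03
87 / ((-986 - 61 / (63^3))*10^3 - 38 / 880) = -9571799160 / 108480422070893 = -0.00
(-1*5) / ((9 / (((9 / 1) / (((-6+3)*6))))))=5 / 18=0.28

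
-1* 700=-700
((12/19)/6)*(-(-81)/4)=81/38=2.13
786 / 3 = 262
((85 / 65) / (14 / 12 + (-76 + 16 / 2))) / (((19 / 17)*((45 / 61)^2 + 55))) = -3226107 / 10235516980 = -0.00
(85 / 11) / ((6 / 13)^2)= 14365 / 396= 36.28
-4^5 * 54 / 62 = -27648 / 31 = -891.87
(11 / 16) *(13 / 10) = 0.89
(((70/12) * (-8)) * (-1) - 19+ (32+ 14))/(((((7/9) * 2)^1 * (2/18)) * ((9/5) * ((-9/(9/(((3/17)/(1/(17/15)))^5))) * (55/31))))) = -64228125/154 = -417065.75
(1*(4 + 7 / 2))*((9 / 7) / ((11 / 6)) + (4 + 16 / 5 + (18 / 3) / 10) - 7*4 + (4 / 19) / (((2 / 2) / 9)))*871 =-336483849 / 2926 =-114997.90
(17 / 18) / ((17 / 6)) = 1 / 3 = 0.33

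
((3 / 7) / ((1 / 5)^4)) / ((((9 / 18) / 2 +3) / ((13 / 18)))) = 1250 / 21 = 59.52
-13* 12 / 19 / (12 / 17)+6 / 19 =-215 / 19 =-11.32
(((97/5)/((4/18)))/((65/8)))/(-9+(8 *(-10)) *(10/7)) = -24444/280475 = -0.09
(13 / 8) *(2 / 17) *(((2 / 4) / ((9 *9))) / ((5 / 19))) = 247 / 55080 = 0.00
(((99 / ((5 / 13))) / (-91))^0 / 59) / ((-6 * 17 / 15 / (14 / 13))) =-0.00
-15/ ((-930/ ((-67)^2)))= 4489/ 62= 72.40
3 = 3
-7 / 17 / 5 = -7 / 85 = -0.08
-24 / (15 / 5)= -8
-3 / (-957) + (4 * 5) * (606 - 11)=3796101 / 319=11900.00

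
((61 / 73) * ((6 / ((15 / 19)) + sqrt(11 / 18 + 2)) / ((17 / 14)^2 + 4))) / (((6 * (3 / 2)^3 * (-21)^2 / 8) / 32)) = 124928 * sqrt(94) / 171305523 + 9494528 / 285509205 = 0.04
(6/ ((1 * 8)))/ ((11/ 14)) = 21/ 22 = 0.95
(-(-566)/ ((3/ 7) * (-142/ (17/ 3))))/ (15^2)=-33677/ 143775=-0.23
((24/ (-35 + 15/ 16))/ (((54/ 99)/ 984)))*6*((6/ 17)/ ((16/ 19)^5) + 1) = -13982.58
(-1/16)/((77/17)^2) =-289/94864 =-0.00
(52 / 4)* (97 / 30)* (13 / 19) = 16393 / 570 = 28.76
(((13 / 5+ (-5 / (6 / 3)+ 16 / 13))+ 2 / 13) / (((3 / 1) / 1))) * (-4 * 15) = -386 / 13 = -29.69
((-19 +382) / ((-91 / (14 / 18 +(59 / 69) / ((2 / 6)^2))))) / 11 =-19294 / 6279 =-3.07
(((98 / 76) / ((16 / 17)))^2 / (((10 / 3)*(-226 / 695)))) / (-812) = 41335959 / 19382222848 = 0.00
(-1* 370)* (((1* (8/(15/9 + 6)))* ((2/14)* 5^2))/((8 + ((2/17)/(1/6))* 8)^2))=-4009875/541604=-7.40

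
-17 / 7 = -2.43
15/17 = 0.88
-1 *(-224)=224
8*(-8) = -64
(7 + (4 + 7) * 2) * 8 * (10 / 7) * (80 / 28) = 46400 / 49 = 946.94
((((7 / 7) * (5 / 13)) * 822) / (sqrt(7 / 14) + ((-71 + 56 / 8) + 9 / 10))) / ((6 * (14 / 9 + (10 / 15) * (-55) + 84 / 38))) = 2928375 * sqrt(2) / 14558521159 + 369560925 / 14558521159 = 0.03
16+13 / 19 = 317 / 19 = 16.68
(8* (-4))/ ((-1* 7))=32/ 7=4.57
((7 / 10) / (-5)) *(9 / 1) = -63 / 50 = -1.26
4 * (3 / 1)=12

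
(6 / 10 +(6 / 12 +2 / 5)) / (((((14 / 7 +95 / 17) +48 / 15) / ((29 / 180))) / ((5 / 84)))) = 0.00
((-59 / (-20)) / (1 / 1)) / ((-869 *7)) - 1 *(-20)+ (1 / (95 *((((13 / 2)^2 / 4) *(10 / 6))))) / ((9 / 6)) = 39064857379 / 1953251300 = 20.00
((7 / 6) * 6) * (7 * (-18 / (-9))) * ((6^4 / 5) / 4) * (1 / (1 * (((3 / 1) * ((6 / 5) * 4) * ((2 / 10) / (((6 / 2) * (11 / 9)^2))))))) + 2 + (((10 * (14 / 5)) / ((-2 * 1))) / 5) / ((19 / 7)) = 9882.64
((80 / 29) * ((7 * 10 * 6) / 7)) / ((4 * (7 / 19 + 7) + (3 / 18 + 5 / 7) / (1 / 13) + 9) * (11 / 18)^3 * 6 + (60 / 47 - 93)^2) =0.02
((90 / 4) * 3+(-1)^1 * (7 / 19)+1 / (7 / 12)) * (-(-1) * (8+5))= 238069 / 266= 895.00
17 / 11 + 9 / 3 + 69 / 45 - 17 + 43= 5293 / 165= 32.08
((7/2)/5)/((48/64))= 14/15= 0.93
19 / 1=19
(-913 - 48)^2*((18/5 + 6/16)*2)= 146839839/20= 7341991.95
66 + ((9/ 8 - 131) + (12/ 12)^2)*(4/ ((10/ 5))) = -767/ 4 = -191.75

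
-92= -92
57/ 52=1.10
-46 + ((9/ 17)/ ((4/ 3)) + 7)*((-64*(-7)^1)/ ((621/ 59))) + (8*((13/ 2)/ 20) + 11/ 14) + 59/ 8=826504801/ 2955960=279.61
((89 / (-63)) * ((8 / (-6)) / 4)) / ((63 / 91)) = 0.68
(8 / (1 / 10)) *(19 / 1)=1520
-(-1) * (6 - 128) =-122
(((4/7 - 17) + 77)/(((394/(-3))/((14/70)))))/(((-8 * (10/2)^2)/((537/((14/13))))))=1109979/4826500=0.23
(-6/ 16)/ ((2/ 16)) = -3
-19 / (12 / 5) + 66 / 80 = -851 / 120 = -7.09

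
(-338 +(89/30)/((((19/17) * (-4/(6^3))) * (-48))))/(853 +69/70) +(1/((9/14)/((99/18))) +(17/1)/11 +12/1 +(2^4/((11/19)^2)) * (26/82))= 14947726753637/405699030792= 36.84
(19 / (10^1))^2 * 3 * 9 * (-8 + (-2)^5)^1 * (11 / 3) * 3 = -214434 / 5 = -42886.80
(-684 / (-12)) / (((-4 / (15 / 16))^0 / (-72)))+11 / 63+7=-258100 / 63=-4096.83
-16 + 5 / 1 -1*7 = -18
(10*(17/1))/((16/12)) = 255/2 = 127.50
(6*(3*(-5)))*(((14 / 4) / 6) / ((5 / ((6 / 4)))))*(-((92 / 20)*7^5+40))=1218297.15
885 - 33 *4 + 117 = 870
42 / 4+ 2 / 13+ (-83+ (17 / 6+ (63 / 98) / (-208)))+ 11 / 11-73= -1236283 / 8736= -141.52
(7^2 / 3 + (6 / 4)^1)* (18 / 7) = 321 / 7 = 45.86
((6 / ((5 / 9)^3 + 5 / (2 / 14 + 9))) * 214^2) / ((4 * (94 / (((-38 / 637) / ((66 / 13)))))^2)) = 32138900064 / 21508616194835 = 0.00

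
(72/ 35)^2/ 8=648/ 1225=0.53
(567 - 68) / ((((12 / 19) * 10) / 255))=161177 / 8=20147.12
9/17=0.53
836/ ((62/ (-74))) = -30932/ 31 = -997.81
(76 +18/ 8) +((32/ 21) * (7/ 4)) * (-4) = 811/ 12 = 67.58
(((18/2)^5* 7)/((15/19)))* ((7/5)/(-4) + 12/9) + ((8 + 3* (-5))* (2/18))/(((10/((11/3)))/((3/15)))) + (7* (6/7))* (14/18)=278016991/540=514846.28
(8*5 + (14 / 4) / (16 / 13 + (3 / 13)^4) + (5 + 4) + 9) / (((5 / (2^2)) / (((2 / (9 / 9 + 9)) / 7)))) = 1714782 / 1233155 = 1.39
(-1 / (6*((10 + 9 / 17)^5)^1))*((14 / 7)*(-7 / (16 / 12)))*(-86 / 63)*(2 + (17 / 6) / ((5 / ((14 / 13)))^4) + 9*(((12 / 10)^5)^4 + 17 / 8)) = -1461436545828651229703541531001 / 216233211075856251525878906250000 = -0.01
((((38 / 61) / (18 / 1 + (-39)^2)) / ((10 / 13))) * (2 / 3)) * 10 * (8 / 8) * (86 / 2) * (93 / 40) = 17329 / 49410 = 0.35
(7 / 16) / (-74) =-7 / 1184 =-0.01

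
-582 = -582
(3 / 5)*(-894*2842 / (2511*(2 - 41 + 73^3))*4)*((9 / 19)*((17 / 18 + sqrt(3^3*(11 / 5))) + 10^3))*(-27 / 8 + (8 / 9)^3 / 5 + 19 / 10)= 38322949*sqrt(165) / 16184085525 + 690464572133 / 174788123670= 3.98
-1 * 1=-1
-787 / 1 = -787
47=47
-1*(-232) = 232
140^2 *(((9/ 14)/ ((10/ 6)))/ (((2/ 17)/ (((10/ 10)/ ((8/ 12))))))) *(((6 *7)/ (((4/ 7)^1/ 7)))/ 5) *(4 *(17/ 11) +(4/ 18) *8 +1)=88866030.27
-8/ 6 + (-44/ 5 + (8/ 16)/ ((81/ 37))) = -8023/ 810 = -9.90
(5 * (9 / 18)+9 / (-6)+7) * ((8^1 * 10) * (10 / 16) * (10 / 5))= 800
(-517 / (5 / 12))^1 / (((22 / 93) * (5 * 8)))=-13113 / 100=-131.13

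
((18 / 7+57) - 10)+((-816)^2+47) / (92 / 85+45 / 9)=396391684 / 3619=109530.72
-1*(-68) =68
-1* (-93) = 93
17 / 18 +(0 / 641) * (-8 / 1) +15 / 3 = 107 / 18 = 5.94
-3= -3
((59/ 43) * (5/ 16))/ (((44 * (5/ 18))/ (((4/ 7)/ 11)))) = 531/ 291368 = 0.00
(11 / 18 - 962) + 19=-16963 / 18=-942.39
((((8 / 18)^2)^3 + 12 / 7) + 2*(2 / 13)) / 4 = 24539470 / 48361131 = 0.51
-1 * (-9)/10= 9/10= 0.90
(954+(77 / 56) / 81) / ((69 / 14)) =4327421 / 22356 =193.57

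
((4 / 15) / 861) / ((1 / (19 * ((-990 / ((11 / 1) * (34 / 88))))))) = -6688 / 4879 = -1.37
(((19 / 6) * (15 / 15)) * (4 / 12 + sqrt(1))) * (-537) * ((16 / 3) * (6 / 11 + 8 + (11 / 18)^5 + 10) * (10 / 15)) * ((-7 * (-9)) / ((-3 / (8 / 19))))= 1328028.43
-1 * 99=-99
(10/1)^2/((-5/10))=-200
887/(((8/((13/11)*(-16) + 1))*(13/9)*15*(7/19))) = -9960123/40040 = -248.75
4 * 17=68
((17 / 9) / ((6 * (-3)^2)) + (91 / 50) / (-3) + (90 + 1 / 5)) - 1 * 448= -2177108 / 6075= -358.37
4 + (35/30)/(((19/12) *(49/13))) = 558/133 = 4.20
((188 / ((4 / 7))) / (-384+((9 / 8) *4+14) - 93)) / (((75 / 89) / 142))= -1187972 / 9825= -120.91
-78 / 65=-6 / 5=-1.20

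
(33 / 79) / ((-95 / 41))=-1353 / 7505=-0.18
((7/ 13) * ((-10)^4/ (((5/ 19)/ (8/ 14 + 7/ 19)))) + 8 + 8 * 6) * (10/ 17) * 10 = 25072800/ 221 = 113451.58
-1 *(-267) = 267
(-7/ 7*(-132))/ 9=14.67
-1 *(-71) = 71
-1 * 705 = -705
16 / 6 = 8 / 3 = 2.67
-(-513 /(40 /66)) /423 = 1881 /940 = 2.00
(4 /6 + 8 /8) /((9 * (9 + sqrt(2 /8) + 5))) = 10 /783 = 0.01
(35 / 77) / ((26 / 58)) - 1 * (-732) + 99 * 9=232234 / 143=1624.01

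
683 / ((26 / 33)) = 22539 / 26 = 866.88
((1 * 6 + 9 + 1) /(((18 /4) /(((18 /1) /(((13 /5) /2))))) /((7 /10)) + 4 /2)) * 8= 51.94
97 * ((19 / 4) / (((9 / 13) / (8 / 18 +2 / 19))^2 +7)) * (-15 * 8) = -82563672360 / 12821509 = -6439.47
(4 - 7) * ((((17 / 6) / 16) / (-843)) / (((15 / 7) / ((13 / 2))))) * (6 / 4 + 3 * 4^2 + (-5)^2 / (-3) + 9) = 465647 / 4855680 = 0.10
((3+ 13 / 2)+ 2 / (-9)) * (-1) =-167 / 18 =-9.28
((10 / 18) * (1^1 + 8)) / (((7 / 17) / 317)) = 26945 / 7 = 3849.29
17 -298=-281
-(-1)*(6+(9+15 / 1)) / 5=6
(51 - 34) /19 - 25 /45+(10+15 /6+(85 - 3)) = 32435 /342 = 94.84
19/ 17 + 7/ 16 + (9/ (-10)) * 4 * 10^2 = -97497/ 272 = -358.44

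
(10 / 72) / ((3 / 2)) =5 / 54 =0.09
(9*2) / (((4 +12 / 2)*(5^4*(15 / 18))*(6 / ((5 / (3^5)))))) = 1 / 84375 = 0.00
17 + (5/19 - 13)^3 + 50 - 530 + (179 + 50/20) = -32206593/13718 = -2347.76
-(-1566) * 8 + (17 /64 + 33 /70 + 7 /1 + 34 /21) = 84251033 /6720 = 12537.36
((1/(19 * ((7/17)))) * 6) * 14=204/19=10.74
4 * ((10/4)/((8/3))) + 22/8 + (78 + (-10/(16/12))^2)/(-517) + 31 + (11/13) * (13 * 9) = 281745/2068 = 136.24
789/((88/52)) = 10257/22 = 466.23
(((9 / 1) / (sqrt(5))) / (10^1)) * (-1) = -9 * sqrt(5) / 50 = -0.40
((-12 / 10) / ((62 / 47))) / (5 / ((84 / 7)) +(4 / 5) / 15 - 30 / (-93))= -940 / 819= -1.15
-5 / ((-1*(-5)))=-1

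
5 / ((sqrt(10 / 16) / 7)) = 14 * sqrt(10) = 44.27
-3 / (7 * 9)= -1 / 21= -0.05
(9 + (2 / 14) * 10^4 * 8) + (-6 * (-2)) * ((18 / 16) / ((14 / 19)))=320765 / 28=11455.89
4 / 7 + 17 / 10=159 / 70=2.27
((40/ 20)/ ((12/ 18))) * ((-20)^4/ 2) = 240000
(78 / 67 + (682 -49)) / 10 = 42489 / 670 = 63.42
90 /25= 18 /5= 3.60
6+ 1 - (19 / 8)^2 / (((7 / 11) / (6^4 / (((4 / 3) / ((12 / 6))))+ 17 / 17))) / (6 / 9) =-23164513 / 896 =-25853.25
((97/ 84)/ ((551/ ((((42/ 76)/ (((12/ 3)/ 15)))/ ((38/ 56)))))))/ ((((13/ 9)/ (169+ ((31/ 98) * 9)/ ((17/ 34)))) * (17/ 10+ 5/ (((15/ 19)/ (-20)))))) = -420349500/ 67860277849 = -0.01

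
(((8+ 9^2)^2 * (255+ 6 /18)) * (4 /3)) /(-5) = -24269944 /45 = -539332.09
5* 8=40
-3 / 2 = -1.50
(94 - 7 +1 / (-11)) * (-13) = -12428 / 11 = -1129.82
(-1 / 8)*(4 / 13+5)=-0.66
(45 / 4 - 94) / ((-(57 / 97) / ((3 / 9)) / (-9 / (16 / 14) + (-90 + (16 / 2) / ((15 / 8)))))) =-360657931 / 82080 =-4393.98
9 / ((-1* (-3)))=3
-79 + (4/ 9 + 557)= 4306/ 9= 478.44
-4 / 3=-1.33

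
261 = 261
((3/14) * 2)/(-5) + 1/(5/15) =102/35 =2.91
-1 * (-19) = 19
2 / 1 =2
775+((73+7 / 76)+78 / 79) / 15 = 70241273 / 90060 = 779.94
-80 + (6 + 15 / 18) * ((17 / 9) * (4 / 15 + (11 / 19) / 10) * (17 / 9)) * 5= -2240255 / 55404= -40.43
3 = 3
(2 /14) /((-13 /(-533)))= 41 /7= 5.86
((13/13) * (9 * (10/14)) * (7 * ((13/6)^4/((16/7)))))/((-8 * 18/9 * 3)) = -999635/110592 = -9.04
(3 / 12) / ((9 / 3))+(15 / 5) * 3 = 9.08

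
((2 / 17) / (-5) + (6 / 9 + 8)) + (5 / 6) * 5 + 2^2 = 8573 / 510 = 16.81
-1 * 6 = -6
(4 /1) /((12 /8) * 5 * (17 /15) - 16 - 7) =-8 /29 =-0.28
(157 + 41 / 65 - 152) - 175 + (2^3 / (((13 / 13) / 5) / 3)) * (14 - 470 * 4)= -224089.37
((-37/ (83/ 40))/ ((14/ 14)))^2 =2190400/ 6889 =317.96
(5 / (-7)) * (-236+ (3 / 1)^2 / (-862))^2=-29563028915 / 743044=-39786.38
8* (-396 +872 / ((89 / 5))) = -247072 / 89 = -2776.09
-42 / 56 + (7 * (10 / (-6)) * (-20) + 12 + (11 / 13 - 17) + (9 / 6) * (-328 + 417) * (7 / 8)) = 215431 / 624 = 345.24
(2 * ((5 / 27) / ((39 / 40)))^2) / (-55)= -16000 / 12196899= -0.00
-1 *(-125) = 125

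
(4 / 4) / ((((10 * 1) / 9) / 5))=9 / 2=4.50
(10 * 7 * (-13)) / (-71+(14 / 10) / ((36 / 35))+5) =2520 / 179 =14.08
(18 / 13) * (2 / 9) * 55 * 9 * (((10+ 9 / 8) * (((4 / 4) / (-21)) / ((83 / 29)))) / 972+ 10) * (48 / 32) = 573409265 / 250992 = 2284.57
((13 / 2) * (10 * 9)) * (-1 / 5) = -117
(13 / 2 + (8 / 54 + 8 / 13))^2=52.76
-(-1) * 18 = 18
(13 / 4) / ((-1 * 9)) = -13 / 36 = -0.36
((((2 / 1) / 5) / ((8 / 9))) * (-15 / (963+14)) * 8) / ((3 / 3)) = -54 / 977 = -0.06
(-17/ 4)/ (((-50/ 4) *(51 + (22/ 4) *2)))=17/ 3100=0.01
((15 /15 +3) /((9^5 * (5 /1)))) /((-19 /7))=-28 /5609655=-0.00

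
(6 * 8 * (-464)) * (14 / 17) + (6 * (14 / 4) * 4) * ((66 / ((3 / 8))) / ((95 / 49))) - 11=-17324453 / 1615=-10727.22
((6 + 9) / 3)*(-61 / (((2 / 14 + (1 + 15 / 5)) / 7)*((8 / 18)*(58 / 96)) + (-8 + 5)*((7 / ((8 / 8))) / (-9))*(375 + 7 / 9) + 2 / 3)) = -1614060 / 4644473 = -0.35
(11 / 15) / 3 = 11 / 45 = 0.24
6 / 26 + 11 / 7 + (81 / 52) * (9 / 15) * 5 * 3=443 / 28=15.82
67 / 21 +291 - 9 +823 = 23272 / 21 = 1108.19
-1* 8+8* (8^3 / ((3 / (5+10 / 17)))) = 388712 / 51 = 7621.80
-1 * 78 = -78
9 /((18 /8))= 4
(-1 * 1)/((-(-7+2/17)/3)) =-17/39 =-0.44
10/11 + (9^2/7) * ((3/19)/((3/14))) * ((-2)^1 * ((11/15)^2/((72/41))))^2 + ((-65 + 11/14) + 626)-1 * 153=244645404617/592515000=412.89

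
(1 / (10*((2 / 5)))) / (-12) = -1 / 48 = -0.02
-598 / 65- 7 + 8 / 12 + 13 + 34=472 / 15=31.47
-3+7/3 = -2/3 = -0.67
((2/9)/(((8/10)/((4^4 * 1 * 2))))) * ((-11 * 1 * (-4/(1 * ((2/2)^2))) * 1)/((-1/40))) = -2252800/9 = -250311.11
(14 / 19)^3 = 2744 / 6859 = 0.40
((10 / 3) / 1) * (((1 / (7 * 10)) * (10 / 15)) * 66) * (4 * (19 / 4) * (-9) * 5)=-12540 / 7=-1791.43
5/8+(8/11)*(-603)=-38537/88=-437.92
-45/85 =-9/17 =-0.53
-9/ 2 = -4.50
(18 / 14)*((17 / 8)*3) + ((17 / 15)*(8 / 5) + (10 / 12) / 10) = 42391 / 4200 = 10.09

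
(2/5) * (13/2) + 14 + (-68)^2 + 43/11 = 255448/55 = 4644.51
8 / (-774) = -4 / 387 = -0.01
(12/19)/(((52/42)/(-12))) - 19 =-6205/247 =-25.12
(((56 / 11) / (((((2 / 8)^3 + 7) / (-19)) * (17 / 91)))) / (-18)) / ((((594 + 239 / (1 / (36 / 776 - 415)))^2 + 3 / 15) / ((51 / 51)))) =583050890240 / 1381913236603164283227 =0.00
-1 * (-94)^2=-8836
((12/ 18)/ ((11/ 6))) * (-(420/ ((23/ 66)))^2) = -279417600/ 529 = -528199.62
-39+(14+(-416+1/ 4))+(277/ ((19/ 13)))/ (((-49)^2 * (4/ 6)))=-80404691/ 182476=-440.63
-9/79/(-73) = 9/5767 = 0.00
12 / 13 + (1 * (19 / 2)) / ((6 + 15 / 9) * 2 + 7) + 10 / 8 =9053 / 3484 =2.60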